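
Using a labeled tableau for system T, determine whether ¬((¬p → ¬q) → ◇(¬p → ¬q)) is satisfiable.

1. ¬((¬p → ¬q) → ◇(¬p → ¬q)), u
2. ¬p → ¬q, u
3. ¬◇(¬p → ¬q), u
4. ¬(¬p → ¬q), u
5. ¬p, u
6. q, u
7. ¬q, u
Accessibility: uRu
Branch closes: q and ¬q both at u.
Every branch closes; the branch above is one of them.

No, unsatisfiable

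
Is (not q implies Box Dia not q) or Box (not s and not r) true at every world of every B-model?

Tableau for the negation not ((not q implies Box Dia not q) or Box (not s and not r)):
1. not ((not q implies Box Dia not q) or Box (not s and not r)), 0
2. not (not q implies Box Dia not q), 0
3. not Box (not s and not r), 0
4. not q, 0
5. not Box Dia not q, 0
6. not (not s and not r), 1
7. r, 1
8. not Dia not q, 2
9. q, 0
Accessibility: 0R0, 0R1, 0R2, 1R0, 1R1, 2R0, 2R2
Branch closes: q and not q both at 0.
All branches of the negation close; one closing branch shown above.

Valid in B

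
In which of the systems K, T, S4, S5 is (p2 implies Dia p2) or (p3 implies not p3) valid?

T, S4, S5

T-tableau for the negation not ((p2 implies Dia p2) or (p3 implies not p3)):
1. not ((p2 implies Dia p2) or (p3 implies not p3)), w0
2. not (p2 implies Dia p2), w0   [neg-or-rule on 1]
3. not (p3 implies not p3), w0   [neg-or-rule on 1]
4. p2, w0   [neg-implies-rule on 2]
5. not Dia p2, w0   [neg-implies-rule on 2]
6. p3, w0   [neg-implies-rule on 3]
7. not p2, w0   [neg-Dia-rule on 5 via w0Rw0]
Accessibility: w0Rw0
Branch closes: p2 and not p2 both at w0.
Every branch closes (one shown): valid in T, hence also in S4, S5 (every theorem of T is a theorem of S4 and S5).
K-tableau for the negation not ((p2 implies Dia p2) or (p3 implies not p3)):
1. not ((p2 implies Dia p2) or (p3 implies not p3)), w0
2. not (p2 implies Dia p2), w0   [neg-or-rule on 1]
3. not (p3 implies not p3), w0   [neg-or-rule on 1]
4. p2, w0   [neg-implies-rule on 2]
5. not Dia p2, w0   [neg-implies-rule on 2]
6. p3, w0   [neg-implies-rule on 3]
Complete open branch: countermodel on a K-frame, so not valid in K.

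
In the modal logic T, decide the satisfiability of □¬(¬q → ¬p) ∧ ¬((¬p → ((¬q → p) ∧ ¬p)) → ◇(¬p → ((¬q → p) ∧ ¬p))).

Unsatisfiable

1. □¬(¬q → ¬p) ∧ ¬((¬p → ((¬q → p) ∧ ¬p)) → ◇(¬p → ((¬q → p) ∧ ¬p))), w0
2. □¬(¬q → ¬p), w0
3. ¬((¬p → ((¬q → p) ∧ ¬p)) → ◇(¬p → ((¬q → p) ∧ ¬p))), w0
4. ¬p → ((¬q → p) ∧ ¬p), w0
5. ¬◇(¬p → ((¬q → p) ∧ ¬p)), w0
6. ¬(¬q → ¬p), w0
7. ¬q, w0
8. p, w0
9. ¬(¬p → ((¬q → p) ∧ ¬p)), w0
10. ¬p, w0
11. ¬((¬q → p) ∧ ¬p), w0
Accessibility: w0Rw0
Branch closes: p and ¬p both at w0.
(One branch shown.) All branches close.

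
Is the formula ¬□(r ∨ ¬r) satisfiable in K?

Unsatisfiable

1. ¬□(r ∨ ¬r), 0
2. ¬(r ∨ ¬r), 1   [¬□-rule on 1: fresh world 1, 0R1]
3. ¬r, 1   [¬∨-rule on 2]
4. r, 1   [¬∨-rule on 2]
Accessibility: 0R1
Branch closes: r and ¬r both at 1.
Every branch closes; the branch above is one of them.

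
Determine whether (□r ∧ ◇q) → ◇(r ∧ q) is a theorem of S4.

Tableau for the negation ¬((□r ∧ ◇q) → ◇(r ∧ q)):
1. ¬((□r ∧ ◇q) → ◇(r ∧ q)), w0
2. □r ∧ ◇q, w0
3. ¬◇(r ∧ q), w0
4. □r, w0
5. ◇q, w0
6. ¬(r ∧ q), w0
7. r, w0
8. ¬q, w0
9. q, w1
10. ¬(r ∧ q), w1
11. r, w1
12. ¬q, w1
Accessibility: w0Rw0, w0Rw1, w1Rw1
Branch closes: q and ¬q both at w1.
All branches of the negation close; one closing branch shown above.

Valid in S4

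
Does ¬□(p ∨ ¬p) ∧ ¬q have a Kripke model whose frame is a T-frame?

1. ¬□(p ∨ ¬p) ∧ ¬q, 0
2. ¬□(p ∨ ¬p), 0   [∧-rule on 1]
3. ¬q, 0   [∧-rule on 1]
4. ¬(p ∨ ¬p), 1   [¬□-rule on 2: fresh world 1, 0R1]
5. ¬p, 1   [¬∨-rule on 4]
6. p, 1   [¬∨-rule on 4]
Accessibility: 0R0, 0R1, 1R1
Branch closes: p and ¬p both at 1.
All branches of the tableau close; one closing branch shown above.

Unsatisfiable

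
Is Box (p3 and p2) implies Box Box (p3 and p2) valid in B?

Not valid

Tableau for the negation not (Box (p3 and p2) implies Box Box (p3 and p2)):
1. not (Box (p3 and p2) implies Box Box (p3 and p2)), u
2. Box (p3 and p2), u   [neg-implies-rule on 1]
3. not Box Box (p3 and p2), u   [neg-implies-rule on 1]
4. p3 and p2, u   [Box-rule on 2 via uRu]
5. p3, u   [and-rule on 4]
6. p2, u   [and-rule on 4]
7. not Box (p3 and p2), v   [neg-Box-rule on 3: fresh world v, uRv]
8. p3 and p2, v   [Box-rule on 2 via uRv]
9. p3, v   [and-rule on 8]
10. p2, v   [and-rule on 8]
11. not (p3 and p2), w   [neg-Box-rule on 7: fresh world w, vRw]
12. not p2, w   [neg-and-rule on 11 (branches; this branch)]
Accessibility: uRu, uRv, vRu, vRv, vRw, wRv, wRw
The negation has an open branch (countermodel exists).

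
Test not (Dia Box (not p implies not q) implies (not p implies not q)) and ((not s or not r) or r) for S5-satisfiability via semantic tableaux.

1. not (Dia Box (not p implies not q) implies (not p implies not q)) and ((not s or not r) or r), 0
2. not (Dia Box (not p implies not q) implies (not p implies not q)), 0
3. (not s or not r) or r, 0
4. Dia Box (not p implies not q), 0
5. not (not p implies not q), 0
6. not p, 0
7. q, 0
8. not s or not r, 0
9. not r, 0
10. Box (not p implies not q), 1
11. not p implies not q, 0
12. not p implies not q, 1
13. not q, 0
Accessibility: 0R0, 0R1, 1R0, 1R1
Branch closes: q and not q both at 0.
(One branch shown.) All branches close.

Unsatisfiable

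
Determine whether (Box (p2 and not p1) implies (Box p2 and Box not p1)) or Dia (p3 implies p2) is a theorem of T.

Valid in T

Tableau for the negation not ((Box (p2 and not p1) implies (Box p2 and Box not p1)) or Dia (p3 implies p2)):
1. not ((Box (p2 and not p1) implies (Box p2 and Box not p1)) or Dia (p3 implies p2)), u
2. not (Box (p2 and not p1) implies (Box p2 and Box not p1)), u
3. not Dia (p3 implies p2), u
4. Box (p2 and not p1), u
5. not (Box p2 and Box not p1), u
6. not (p3 implies p2), u
7. p3, u
8. not p2, u
9. p2 and not p1, u
10. p2, u
11. not p1, u
Accessibility: uRu
Branch closes: p2 and not p2 both at u.
Every branch of the negation's tableau closes; the branch above is one of them.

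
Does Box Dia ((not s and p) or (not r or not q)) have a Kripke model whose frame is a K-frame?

Satisfiable (open branch found)

1. Box Dia ((not s and p) or (not r or not q)), w0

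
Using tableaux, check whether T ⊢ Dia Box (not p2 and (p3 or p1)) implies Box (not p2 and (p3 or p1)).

Invalid (countermodel exists)

Tableau for the negation not (Dia Box (not p2 and (p3 or p1)) implies Box (not p2 and (p3 or p1))):
1. not (Dia Box (not p2 and (p3 or p1)) implies Box (not p2 and (p3 or p1))), 0
2. Dia Box (not p2 and (p3 or p1)), 0
3. not Box (not p2 and (p3 or p1)), 0
4. Box (not p2 and (p3 or p1)), 1
5. not p2 and (p3 or p1), 1
6. not p2, 1
7. p3 or p1, 1
8. p1, 1
9. not (not p2 and (p3 or p1)), 2
10. not (p3 or p1), 2
11. not p3, 2
12. not p1, 2
Accessibility: 0R0, 0R1, 0R2, 1R1, 2R2
The negation has an open branch (countermodel exists).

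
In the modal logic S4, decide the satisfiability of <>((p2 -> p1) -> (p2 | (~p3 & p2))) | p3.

1. <>((p2 -> p1) -> (p2 | (~p3 & p2))) | p3, u
2. p3, u   [|-rule on 1 (branches; this branch)]
Accessibility: uRu

Yes, satisfiable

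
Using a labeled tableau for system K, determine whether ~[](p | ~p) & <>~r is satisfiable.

Unsatisfiable (every branch closes)

1. ~[](p | ~p) & <>~r, u
2. ~[](p | ~p), u
3. <>~r, u
4. ~(p | ~p), v
5. ~p, v
6. p, v
Accessibility: uRv
Branch closes: p and ~p both at v.
All branches of the tableau close; one closing branch shown above.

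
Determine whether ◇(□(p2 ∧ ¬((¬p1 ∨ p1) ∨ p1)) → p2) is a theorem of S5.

Tableau for the negation ¬◇(□(p2 ∧ ¬((¬p1 ∨ p1) ∨ p1)) → p2):
1. ¬◇(□(p2 ∧ ¬((¬p1 ∨ p1) ∨ p1)) → p2), w0
2. ¬(□(p2 ∧ ¬((¬p1 ∨ p1) ∨ p1)) → p2), w0
3. □(p2 ∧ ¬((¬p1 ∨ p1) ∨ p1)), w0
4. ¬p2, w0
5. p2 ∧ ¬((¬p1 ∨ p1) ∨ p1), w0
6. p2, w0
7. ¬((¬p1 ∨ p1) ∨ p1), w0
Accessibility: w0Rw0
Branch closes: p2 and ¬p2 both at w0.
Every branch of the negation's tableau closes; the branch above is one of them.

Valid in S5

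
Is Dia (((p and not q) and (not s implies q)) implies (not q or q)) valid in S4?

Tableau for the negation not Dia (((p and not q) and (not s implies q)) implies (not q or q)):
1. not Dia (((p and not q) and (not s implies q)) implies (not q or q)), w0
2. not (((p and not q) and (not s implies q)) implies (not q or q)), w0   [neg-Dia-rule on 1 via w0Rw0]
3. (p and not q) and (not s implies q), w0   [neg-implies-rule on 2]
4. not (not q or q), w0   [neg-implies-rule on 2]
5. p and not q, w0   [and-rule on 3]
6. not s implies q, w0   [and-rule on 3]
7. q, w0   [neg-or-rule on 4]
8. not q, w0   [neg-or-rule on 4]
Accessibility: w0Rw0
Branch closes: q and not q both at w0.
All branches of the negation close; one closing branch shown above.

Yes, valid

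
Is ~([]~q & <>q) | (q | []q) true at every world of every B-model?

Tableau for the negation ~(~([]~q & <>q) | (q | []q)):
1. ~(~([]~q & <>q) | (q | []q)), 0
2. []~q & <>q, 0
3. ~(q | []q), 0
4. []~q, 0
5. <>q, 0
6. ~q, 0
7. ~[]q, 0
8. q, 1
9. ~q, 1
Accessibility: 0R0, 0R1, 1R0, 1R1
Branch closes: q and ~q both at 1.
All branches of the negation close; one closing branch shown above.

Valid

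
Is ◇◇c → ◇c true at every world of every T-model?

Invalid (countermodel exists)

Tableau for the negation ¬(◇◇c → ◇c):
1. ¬(◇◇c → ◇c), w0
2. ◇◇c, w0
3. ¬◇c, w0
4. ¬c, w0
5. ◇c, w1
6. ¬c, w1
7. c, w2
Accessibility: w0Rw0, w0Rw1, w1Rw1, w1Rw2, w2Rw2
The negation has an open branch (countermodel exists).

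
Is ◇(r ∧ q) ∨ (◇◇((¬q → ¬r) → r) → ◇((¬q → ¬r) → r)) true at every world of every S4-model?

Tableau for the negation ¬(◇(r ∧ q) ∨ (◇◇((¬q → ¬r) → r) → ◇((¬q → ¬r) → r))):
1. ¬(◇(r ∧ q) ∨ (◇◇((¬q → ¬r) → r) → ◇((¬q → ¬r) → r))), u
2. ¬◇(r ∧ q), u   [¬∨-rule on 1]
3. ¬(◇◇((¬q → ¬r) → r) → ◇((¬q → ¬r) → r)), u   [¬∨-rule on 1]
4. ◇◇((¬q → ¬r) → r), u   [¬→-rule on 3]
5. ¬◇((¬q → ¬r) → r), u   [¬→-rule on 3]
6. ¬(r ∧ q), u   [¬◇-rule on 2 via uRu]
7. ¬((¬q → ¬r) → r), u   [¬◇-rule on 5 via uRu]
8. ¬q → ¬r, u   [¬→-rule on 7]
9. ¬r, u   [¬→-rule on 7]
10. ¬q, u   [¬∧-rule on 6 (branches; this branch)]
11. ◇((¬q → ¬r) → r), v   [◇-rule on 4: fresh world v, uRv]
12. ¬(r ∧ q), v   [¬◇-rule on 2 via uRv]
13. ¬((¬q → ¬r) → r), v   [¬◇-rule on 5 via uRv]
14. ¬q → ¬r, v   [¬→-rule on 13]
15. ¬r, v   [¬→-rule on 13]
16. ¬q, v   [¬∧-rule on 12 (branches; this branch)]
17. (¬q → ¬r) → r, w   [◇-rule on 11: fresh world w, vRw]
18. ¬(r ∧ q), w   [¬◇-rule on 2 via uRw]
19. ¬((¬q → ¬r) → r), w   [¬◇-rule on 5 via uRw]
20. ¬q → ¬r, w   [¬→-rule on 19]
21. ¬r, w   [¬→-rule on 19]
22. ¬(¬q → ¬r), w   [→-rule on 17 (branches; this branch)]
23. ¬q, w   [¬→-rule on 22]
24. r, w   [¬→-rule on 22]
Accessibility: uRu, uRv, uRw, vRv, vRw, wRw
Branch closes: r and ¬r both at w.
All branches of the negation close; one closing branch shown above.

Valid in S4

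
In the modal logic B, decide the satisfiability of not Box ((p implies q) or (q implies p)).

1. not Box ((p implies q) or (q implies p)), u
2. not ((p implies q) or (q implies p)), v   [neg-Box-rule on 1: fresh world v, uRv]
3. not (p implies q), v   [neg-or-rule on 2]
4. not (q implies p), v   [neg-or-rule on 2]
5. p, v   [neg-implies-rule on 3]
6. not q, v   [neg-implies-rule on 3]
7. q, v   [neg-implies-rule on 4]
8. not p, v   [neg-implies-rule on 4]
Accessibility: uRu, uRv, vRu, vRv
Branch closes: q and not q both at v.
(One branch shown.) All branches close.

Unsatisfiable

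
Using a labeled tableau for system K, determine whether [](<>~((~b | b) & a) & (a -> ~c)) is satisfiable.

Satisfiable (open branch found)

1. [](<>~((~b | b) & a) & (a -> ~c)), 0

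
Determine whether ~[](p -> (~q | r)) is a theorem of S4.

Tableau for the negation [](p -> (~q | r)):
1. [](p -> (~q | r)), w0
2. p -> (~q | r), w0
3. ~q | r, w0
4. r, w0
Accessibility: w0Rw0
The negation has an open branch (countermodel exists).

Invalid (countermodel exists)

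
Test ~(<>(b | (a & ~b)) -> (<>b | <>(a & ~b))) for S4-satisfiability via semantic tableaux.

1. ~(<>(b | (a & ~b)) -> (<>b | <>(a & ~b))), w0
2. <>(b | (a & ~b)), w0
3. ~(<>b | <>(a & ~b)), w0
4. ~<>b, w0
5. ~<>(a & ~b), w0
6. ~b, w0
7. ~(a & ~b), w0
8. ~a, w0
9. b | (a & ~b), w1
10. ~b, w1
11. ~(a & ~b), w1
12. a & ~b, w1
13. a, w1
14. b, w1
Accessibility: w0Rw0, w0Rw1, w1Rw1
Branch closes: b and ~b both at w1.
Every branch closes; the branch above is one of them.

Unsatisfiable (every branch closes)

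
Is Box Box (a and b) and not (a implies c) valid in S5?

Tableau for the negation not (Box Box (a and b) and not (a implies c)):
1. not (Box Box (a and b) and not (a implies c)), w0
2. a implies c, w0   [neg-and-rule on 1 (branches; this branch)]
3. c, w0   [implies-rule on 2 (branches; this branch)]
Accessibility: w0Rw0
The negation has an open branch (countermodel exists).

No, not valid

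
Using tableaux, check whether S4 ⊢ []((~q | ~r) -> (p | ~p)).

Tableau for the negation ~[]((~q | ~r) -> (p | ~p)):
1. ~[]((~q | ~r) -> (p | ~p)), w0
2. ~((~q | ~r) -> (p | ~p)), w1
3. ~q | ~r, w1
4. ~(p | ~p), w1
5. ~p, w1
6. p, w1
Accessibility: w0Rw0, w0Rw1, w1Rw1
Branch closes: p and ~p both at w1.
Every branch of the negation's tableau closes; the branch above is one of them.

Valid in S4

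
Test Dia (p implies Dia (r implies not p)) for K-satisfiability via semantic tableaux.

Satisfiable (open branch found)

1. Dia (p implies Dia (r implies not p)), 0
2. p implies Dia (r implies not p), 1
3. Dia (r implies not p), 1
4. r implies not p, 2
5. not p, 2
Accessibility: 0R1, 1R2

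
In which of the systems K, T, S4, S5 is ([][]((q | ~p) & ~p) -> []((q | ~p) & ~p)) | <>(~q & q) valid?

K-tableau for the negation ~(([][]((q | ~p) & ~p) -> []((q | ~p) & ~p)) | <>(~q & q)):
1. ~(([][]((q | ~p) & ~p) -> []((q | ~p) & ~p)) | <>(~q & q)), w0
2. ~([][]((q | ~p) & ~p) -> []((q | ~p) & ~p)), w0   [~|-rule on 1]
3. ~<>(~q & q), w0   [~|-rule on 1]
4. [][]((q | ~p) & ~p), w0   [~->-rule on 2]
5. ~[]((q | ~p) & ~p), w0   [~->-rule on 2]
6. ~((q | ~p) & ~p), w1   [~[]-rule on 5: fresh world w1, w0Rw1]
7. ~(~q & q), w1   [~<>-rule on 3 via w0Rw1]
8. []((q | ~p) & ~p), w1   [[]-rule on 4 via w0Rw1]
9. p, w1   [~&-rule on 6 (branches; this branch)]
10. ~q, w1   [~&-rule on 7 (branches; this branch)]
Accessibility: w0Rw1
Complete open branch: countermodel on a K-frame, so not valid in K.
T-tableau for the negation ~(([][]((q | ~p) & ~p) -> []((q | ~p) & ~p)) | <>(~q & q)):
1. ~(([][]((q | ~p) & ~p) -> []((q | ~p) & ~p)) | <>(~q & q)), w0
2. ~([][]((q | ~p) & ~p) -> []((q | ~p) & ~p)), w0   [~|-rule on 1]
3. ~<>(~q & q), w0   [~|-rule on 1]
4. [][]((q | ~p) & ~p), w0   [~->-rule on 2]
5. ~[]((q | ~p) & ~p), w0   [~->-rule on 2]
6. ~(~q & q), w0   [~<>-rule on 3 via w0Rw0]
7. []((q | ~p) & ~p), w0   [[]-rule on 4 via w0Rw0]
8. (q | ~p) & ~p, w0   [[]-rule on 7 via w0Rw0]
9. q | ~p, w0   [&-rule on 8]
10. ~p, w0   [&-rule on 8]
11. ~q, w0   [~&-rule on 6 (branches; this branch)]
12. ~((q | ~p) & ~p), w1   [~[]-rule on 5: fresh world w1, w0Rw1]
13. ~(~q & q), w1   [~<>-rule on 3 via w0Rw1]
14. []((q | ~p) & ~p), w1   [[]-rule on 4 via w0Rw1]
15. (q | ~p) & ~p, w1   [[]-rule on 7 via w0Rw1]
16. q | ~p, w1   [&-rule on 15]
17. ~p, w1   [&-rule on 15]
18. ~(q | ~p), w1   [~&-rule on 12 (branches; this branch)]
19. ~q, w1   [~|-rule on 18]
20. p, w1   [~|-rule on 18]
Accessibility: w0Rw0, w0Rw1, w1Rw1
Branch closes: p and ~p both at w1.
Every branch closes (one shown): valid in T, hence also in S4, S5 (every theorem of T is a theorem of S4 and S5).

T, S4, S5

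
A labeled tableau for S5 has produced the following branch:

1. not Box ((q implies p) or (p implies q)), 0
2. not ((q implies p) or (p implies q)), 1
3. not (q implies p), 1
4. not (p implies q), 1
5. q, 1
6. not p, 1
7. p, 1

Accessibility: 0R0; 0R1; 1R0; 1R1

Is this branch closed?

Both p and not p appear at 1.

Closed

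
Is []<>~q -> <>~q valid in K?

No, not valid

Tableau for the negation ~([]<>~q -> <>~q):
1. ~([]<>~q -> <>~q), w0
2. []<>~q, w0
3. ~<>~q, w0
The negation has an open branch (countermodel exists).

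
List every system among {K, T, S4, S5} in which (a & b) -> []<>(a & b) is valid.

S5-tableau for the negation ~((a & b) -> []<>(a & b)):
1. ~((a & b) -> []<>(a & b)), w0
2. a & b, w0
3. ~[]<>(a & b), w0
4. a, w0
5. b, w0
6. ~<>(a & b), w1
7. ~(a & b), w0
8. ~(a & b), w1
9. ~b, w0
Accessibility: w0Rw0, w0Rw1, w1Rw0, w1Rw1
Branch closes: b and ~b both at w0.
Every branch closes (one shown): valid in S5.
S4-tableau for the negation ~((a & b) -> []<>(a & b)):
1. ~((a & b) -> []<>(a & b)), w0
2. a & b, w0
3. ~[]<>(a & b), w0
4. a, w0
5. b, w0
6. ~<>(a & b), w1
7. ~(a & b), w1
8. ~b, w1
Accessibility: w0Rw0, w0Rw1, w1Rw1
Complete open branch: countermodel on an S4-frame, so not valid in S4, nor in K, T (the same frame is also a K-frame and a T-frame).

S5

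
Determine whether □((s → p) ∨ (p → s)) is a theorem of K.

Valid in K

Tableau for the negation ¬□((s → p) ∨ (p → s)):
1. ¬□((s → p) ∨ (p → s)), w0
2. ¬((s → p) ∨ (p → s)), w1
3. ¬(s → p), w1
4. ¬(p → s), w1
5. s, w1
6. ¬p, w1
7. p, w1
8. ¬s, w1
Accessibility: w0Rw1
Branch closes: p and ¬p both at w1.
Every branch of the negation's tableau closes; the branch above is one of them.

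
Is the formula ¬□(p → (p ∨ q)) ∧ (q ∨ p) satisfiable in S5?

1. ¬□(p → (p ∨ q)) ∧ (q ∨ p), w0
2. ¬□(p → (p ∨ q)), w0
3. q ∨ p, w0
4. p, w0
5. ¬(p → (p ∨ q)), w1
6. p, w1
7. ¬(p ∨ q), w1
8. ¬p, w1
9. ¬q, w1
Accessibility: w0Rw0, w0Rw1, w1Rw0, w1Rw1
Branch closes: p and ¬p both at w1.
All branches of the tableau close; one closing branch shown above.

Unsatisfiable (every branch closes)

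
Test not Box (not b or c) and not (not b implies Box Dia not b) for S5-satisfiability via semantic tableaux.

1. not Box (not b or c) and not (not b implies Box Dia not b), u
2. not Box (not b or c), u
3. not (not b implies Box Dia not b), u
4. not b, u
5. not Box Dia not b, u
6. not (not b or c), v
7. b, v
8. not c, v
9. not Dia not b, w
10. b, u
Accessibility: uRu, uRv, uRw, vRu, vRv, vRw, wRu, wRv, wRw
Branch closes: b and not b both at u.
Every branch closes; the branch above is one of them.

No, unsatisfiable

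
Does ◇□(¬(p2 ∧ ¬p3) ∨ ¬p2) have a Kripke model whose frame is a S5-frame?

1. ◇□(¬(p2 ∧ ¬p3) ∨ ¬p2), 0
2. □(¬(p2 ∧ ¬p3) ∨ ¬p2), 1   [◇-rule on 1: fresh world 1, 0R1]
3. ¬(p2 ∧ ¬p3) ∨ ¬p2, 0   [□-rule on 2 via 1R0]
4. ¬(p2 ∧ ¬p3) ∨ ¬p2, 1   [□-rule on 2 via 1R1]
5. ¬p2, 0   [∨-rule on 3 (branches; this branch)]
6. ¬p2, 1   [∨-rule on 4 (branches; this branch)]
Accessibility: 0R0, 0R1, 1R0, 1R1

Satisfiable (open branch found)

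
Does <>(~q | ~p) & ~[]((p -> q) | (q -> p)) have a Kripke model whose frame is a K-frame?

Unsatisfiable

1. <>(~q | ~p) & ~[]((p -> q) | (q -> p)), w0
2. <>(~q | ~p), w0
3. ~[]((p -> q) | (q -> p)), w0
4. ~q | ~p, w1
5. ~p, w1
6. ~((p -> q) | (q -> p)), w2
7. ~(p -> q), w2
8. ~(q -> p), w2
9. p, w2
10. ~q, w2
11. q, w2
12. ~p, w2
Accessibility: w0Rw1, w0Rw2
Branch closes: q and ~q both at w2.
(One branch shown.) All branches close.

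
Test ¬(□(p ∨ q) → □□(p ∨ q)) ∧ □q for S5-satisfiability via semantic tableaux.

1. ¬(□(p ∨ q) → □□(p ∨ q)) ∧ □q, 0
2. ¬(□(p ∨ q) → □□(p ∨ q)), 0
3. □q, 0
4. □(p ∨ q), 0
5. ¬□□(p ∨ q), 0
6. q, 0
7. p ∨ q, 0
8. ¬□(p ∨ q), 1
9. q, 1
10. p ∨ q, 1
11. ¬(p ∨ q), 2
12. ¬p, 2
13. ¬q, 2
14. q, 2
Accessibility: 0R0, 0R1, 0R2, 1R0, 1R1, 1R2, 2R0, 2R1, 2R2
Branch closes: q and ¬q both at 2.
All branches of the tableau close; one closing branch shown above.

Unsatisfiable (every branch closes)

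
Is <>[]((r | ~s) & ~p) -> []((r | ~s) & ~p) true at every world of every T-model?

Tableau for the negation ~(<>[]((r | ~s) & ~p) -> []((r | ~s) & ~p)):
1. ~(<>[]((r | ~s) & ~p) -> []((r | ~s) & ~p)), w0
2. <>[]((r | ~s) & ~p), w0
3. ~[]((r | ~s) & ~p), w0
4. []((r | ~s) & ~p), w1
5. (r | ~s) & ~p, w1
6. r | ~s, w1
7. ~p, w1
8. ~s, w1
9. ~((r | ~s) & ~p), w2
10. p, w2
Accessibility: w0Rw0, w0Rw1, w0Rw2, w1Rw1, w2Rw2
The negation has an open branch (countermodel exists).

Invalid (countermodel exists)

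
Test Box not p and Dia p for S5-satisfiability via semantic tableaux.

1. Box not p and Dia p, w0
2. Box not p, w0
3. Dia p, w0
4. not p, w0
5. p, w1
6. not p, w1
Accessibility: w0Rw0, w0Rw1, w1Rw0, w1Rw1
Branch closes: p and not p both at w1.
All branches of the tableau close; one closing branch shown above.

Unsatisfiable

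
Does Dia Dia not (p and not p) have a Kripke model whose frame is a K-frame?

1. Dia Dia not (p and not p), 0
2. Dia not (p and not p), 1
3. not (p and not p), 2
4. p, 2
Accessibility: 0R1, 1R2

Yes, satisfiable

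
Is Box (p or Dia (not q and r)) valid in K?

Tableau for the negation not Box (p or Dia (not q and r)):
1. not Box (p or Dia (not q and r)), w0
2. not (p or Dia (not q and r)), w1   [neg-Box-rule on 1: fresh world w1, w0Rw1]
3. not p, w1   [neg-or-rule on 2]
4. not Dia (not q and r), w1   [neg-or-rule on 2]
Accessibility: w0Rw1
The negation has an open branch (countermodel exists).

No, not valid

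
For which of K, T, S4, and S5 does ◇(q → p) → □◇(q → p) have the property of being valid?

S5

S5-tableau for the negation ¬(◇(q → p) → □◇(q → p)):
1. ¬(◇(q → p) → □◇(q → p)), u
2. ◇(q → p), u
3. ¬□◇(q → p), u
4. q → p, v
5. p, v
6. ¬◇(q → p), w
7. ¬(q → p), u
8. q, u
9. ¬p, u
10. ¬(q → p), v
11. q, v
12. ¬p, v
Accessibility: uRu, uRv, uRw, vRu, vRv, vRw, wRu, wRv, wRw
Branch closes: p and ¬p both at v.
Every branch closes (one shown): valid in S5.
S4-tableau for the negation ¬(◇(q → p) → □◇(q → p)):
1. ¬(◇(q → p) → □◇(q → p)), u
2. ◇(q → p), u
3. ¬□◇(q → p), u
4. q → p, v
5. p, v
6. ¬◇(q → p), w
7. ¬(q → p), w
8. q, w
9. ¬p, w
Accessibility: uRu, uRv, uRw, vRv, wRw
Complete open branch: countermodel on an S4-frame, so not valid in S4, nor in K, T (the same frame is also a K-frame and a T-frame).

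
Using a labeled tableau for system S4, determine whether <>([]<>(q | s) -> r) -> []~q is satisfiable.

Satisfiable (open branch found)

1. <>([]<>(q | s) -> r) -> []~q, 0
2. []~q, 0   [->-rule on 1 (branches; this branch)]
3. ~q, 0   [[]-rule on 2 via 0R0]
Accessibility: 0R0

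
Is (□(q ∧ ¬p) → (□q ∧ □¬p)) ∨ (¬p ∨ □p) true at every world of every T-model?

Valid in T

Tableau for the negation ¬((□(q ∧ ¬p) → (□q ∧ □¬p)) ∨ (¬p ∨ □p)):
1. ¬((□(q ∧ ¬p) → (□q ∧ □¬p)) ∨ (¬p ∨ □p)), w0
2. ¬(□(q ∧ ¬p) → (□q ∧ □¬p)), w0
3. ¬(¬p ∨ □p), w0
4. □(q ∧ ¬p), w0
5. ¬(□q ∧ □¬p), w0
6. p, w0
7. ¬□p, w0
8. q ∧ ¬p, w0
9. q, w0
10. ¬p, w0
Accessibility: w0Rw0
Branch closes: p and ¬p both at w0.
All branches of the negation close; one closing branch shown above.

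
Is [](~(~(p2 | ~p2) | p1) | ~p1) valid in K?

No, not valid

Tableau for the negation ~[](~(~(p2 | ~p2) | p1) | ~p1):
1. ~[](~(~(p2 | ~p2) | p1) | ~p1), u
2. ~(~(~(p2 | ~p2) | p1) | ~p1), v
3. ~(p2 | ~p2) | p1, v
4. p1, v
Accessibility: uRv
The negation has an open branch (countermodel exists).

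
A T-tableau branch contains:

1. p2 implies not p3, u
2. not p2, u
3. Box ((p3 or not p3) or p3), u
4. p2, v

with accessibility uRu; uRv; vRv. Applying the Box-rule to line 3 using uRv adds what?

(p3 or not p3) or p3, v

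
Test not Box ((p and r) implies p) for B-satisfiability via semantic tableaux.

1. not Box ((p and r) implies p), w0
2. not ((p and r) implies p), w1   [neg-Box-rule on 1: fresh world w1, w0Rw1]
3. p and r, w1   [neg-implies-rule on 2]
4. not p, w1   [neg-implies-rule on 2]
5. p, w1   [and-rule on 3]
6. r, w1   [and-rule on 3]
Accessibility: w0Rw0, w0Rw1, w1Rw0, w1Rw1
Branch closes: p and not p both at w1.
Every branch closes; the branch above is one of them.

No, unsatisfiable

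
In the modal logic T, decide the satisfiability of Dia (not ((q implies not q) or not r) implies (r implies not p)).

1. Dia (not ((q implies not q) or not r) implies (r implies not p)), 0
2. not ((q implies not q) or not r) implies (r implies not p), 1
3. r implies not p, 1
4. not p, 1
Accessibility: 0R0, 0R1, 1R1

Satisfiable (open branch found)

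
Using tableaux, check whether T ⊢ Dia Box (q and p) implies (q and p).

Not valid

Tableau for the negation not (Dia Box (q and p) implies (q and p)):
1. not (Dia Box (q and p) implies (q and p)), w0
2. Dia Box (q and p), w0
3. not (q and p), w0
4. not p, w0
5. Box (q and p), w1
6. q and p, w1
7. q, w1
8. p, w1
Accessibility: w0Rw0, w0Rw1, w1Rw1
The negation has an open branch (countermodel exists).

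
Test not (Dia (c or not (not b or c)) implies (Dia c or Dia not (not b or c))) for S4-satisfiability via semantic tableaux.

No, unsatisfiable

1. not (Dia (c or not (not b or c)) implies (Dia c or Dia not (not b or c))), 0
2. Dia (c or not (not b or c)), 0
3. not (Dia c or Dia not (not b or c)), 0
4. not Dia c, 0
5. not Dia not (not b or c), 0
6. not c, 0
7. not b or c, 0
8. not b, 0
9. c or not (not b or c), 1
10. not c, 1
11. not b or c, 1
12. not (not b or c), 1
13. b, 1
14. c, 1
Accessibility: 0R0, 0R1, 1R1
Branch closes: c and not c both at 1.
All branches of the tableau close; one closing branch shown above.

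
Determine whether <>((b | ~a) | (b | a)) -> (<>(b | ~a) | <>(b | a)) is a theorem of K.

Yes, valid

Tableau for the negation ~(<>((b | ~a) | (b | a)) -> (<>(b | ~a) | <>(b | a))):
1. ~(<>((b | ~a) | (b | a)) -> (<>(b | ~a) | <>(b | a))), u
2. <>((b | ~a) | (b | a)), u
3. ~(<>(b | ~a) | <>(b | a)), u
4. ~<>(b | ~a), u
5. ~<>(b | a), u
6. (b | ~a) | (b | a), v
7. ~(b | ~a), v
8. ~b, v
9. a, v
10. ~(b | a), v
11. ~a, v
Accessibility: uRv
Branch closes: a and ~a both at v.
All branches of the negation close; one closing branch shown above.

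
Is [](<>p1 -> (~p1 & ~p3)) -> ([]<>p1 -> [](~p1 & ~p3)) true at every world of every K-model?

Valid in K

Tableau for the negation ~([](<>p1 -> (~p1 & ~p3)) -> ([]<>p1 -> [](~p1 & ~p3))):
1. ~([](<>p1 -> (~p1 & ~p3)) -> ([]<>p1 -> [](~p1 & ~p3))), u
2. [](<>p1 -> (~p1 & ~p3)), u   [~->-rule on 1]
3. ~([]<>p1 -> [](~p1 & ~p3)), u   [~->-rule on 1]
4. []<>p1, u   [~->-rule on 3]
5. ~[](~p1 & ~p3), u   [~->-rule on 3]
6. ~(~p1 & ~p3), v   [~[]-rule on 5: fresh world v, uRv]
7. <>p1 -> (~p1 & ~p3), v   [[]-rule on 2 via uRv]
8. <>p1, v   [[]-rule on 4 via uRv]
9. p3, v   [~&-rule on 6 (branches; this branch)]
10. ~<>p1, v   [->-rule on 7 (branches; this branch)]
11. p1, w   [<>-rule on 8: fresh world w, vRw]
12. ~p1, w   [~<>-rule on 10 via vRw]
Accessibility: uRv, vRw
Branch closes: p1 and ~p1 both at w.
Every branch of the negation's tableau closes; the branch above is one of them.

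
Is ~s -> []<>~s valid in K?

Tableau for the negation ~(~s -> []<>~s):
1. ~(~s -> []<>~s), u
2. ~s, u
3. ~[]<>~s, u
4. ~<>~s, v
Accessibility: uRv
The negation has an open branch (countermodel exists).

Invalid (countermodel exists)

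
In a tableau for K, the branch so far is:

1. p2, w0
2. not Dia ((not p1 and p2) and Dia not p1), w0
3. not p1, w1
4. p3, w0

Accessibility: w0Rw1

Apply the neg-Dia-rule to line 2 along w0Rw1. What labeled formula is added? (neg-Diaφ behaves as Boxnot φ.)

neg-Diaφ behaves as Boxnot φ: propagate the negated body to each accessible world.

not ((not p1 and p2) and Dia not p1), w1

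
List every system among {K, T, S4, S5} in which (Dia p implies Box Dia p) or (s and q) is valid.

S5

S4-tableau for the negation not ((Dia p implies Box Dia p) or (s and q)):
1. not ((Dia p implies Box Dia p) or (s and q)), u
2. not (Dia p implies Box Dia p), u
3. not (s and q), u
4. Dia p, u
5. not Box Dia p, u
6. not q, u
7. p, v
8. not Dia p, w
9. not p, w
Accessibility: uRu, uRv, uRw, vRv, wRw
Complete open branch: countermodel on an S4-frame, so not valid in S4, nor in K, T (the same frame is also a K-frame and a T-frame).
S5-tableau for the negation not ((Dia p implies Box Dia p) or (s and q)):
1. not ((Dia p implies Box Dia p) or (s and q)), u
2. not (Dia p implies Box Dia p), u
3. not (s and q), u
4. Dia p, u
5. not Box Dia p, u
6. not q, u
7. p, v
8. not Dia p, w
9. not p, u
10. not p, v
Accessibility: uRu, uRv, uRw, vRu, vRv, vRw, wRu, wRv, wRw
Branch closes: p and not p both at v.
Every branch closes (one shown): valid in S5.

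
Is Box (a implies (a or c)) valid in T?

Yes, valid

Tableau for the negation not Box (a implies (a or c)):
1. not Box (a implies (a or c)), u
2. not (a implies (a or c)), v
3. a, v
4. not (a or c), v
5. not a, v
6. not c, v
Accessibility: uRu, uRv, vRv
Branch closes: a and not a both at v.
All branches of the negation close; one closing branch shown above.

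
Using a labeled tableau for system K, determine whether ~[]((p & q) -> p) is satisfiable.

1. ~[]((p & q) -> p), 0
2. ~((p & q) -> p), 1
3. p & q, 1
4. ~p, 1
5. p, 1
6. q, 1
Accessibility: 0R1
Branch closes: p and ~p both at 1.
Every branch closes; the branch above is one of them.

Unsatisfiable (every branch closes)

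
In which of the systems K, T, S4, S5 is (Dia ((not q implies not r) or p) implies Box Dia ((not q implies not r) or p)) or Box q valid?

S5

S5-tableau for the negation not ((Dia ((not q implies not r) or p) implies Box Dia ((not q implies not r) or p)) or Box q):
1. not ((Dia ((not q implies not r) or p) implies Box Dia ((not q implies not r) or p)) or Box q), 0
2. not (Dia ((not q implies not r) or p) implies Box Dia ((not q implies not r) or p)), 0
3. not Box q, 0
4. Dia ((not q implies not r) or p), 0
5. not Box Dia ((not q implies not r) or p), 0
6. not q, 1
7. (not q implies not r) or p, 2
8. not q implies not r, 2
9. not r, 2
10. not Dia ((not q implies not r) or p), 3
11. not ((not q implies not r) or p), 0
12. not (not q implies not r), 0
13. not p, 0
14. not q, 0
15. r, 0
16. not ((not q implies not r) or p), 1
17. not (not q implies not r), 1
18. not p, 1
19. r, 1
20. not ((not q implies not r) or p), 2
21. not (not q implies not r), 2
22. not p, 2
23. not q, 2
24. r, 2
Accessibility: 0R0, 0R1, 0R2, 0R3, 1R0, 1R1, 1R2, 1R3, 2R0, 2R1, 2R2, 2R3, 3R0, 3R1, 3R2, 3R3
Branch closes: r and not r both at 2.
Every branch closes (one shown): valid in S5.
S4-tableau for the negation not ((Dia ((not q implies not r) or p) implies Box Dia ((not q implies not r) or p)) or Box q):
1. not ((Dia ((not q implies not r) or p) implies Box Dia ((not q implies not r) or p)) or Box q), 0
2. not (Dia ((not q implies not r) or p) implies Box Dia ((not q implies not r) or p)), 0
3. not Box q, 0
4. Dia ((not q implies not r) or p), 0
5. not Box Dia ((not q implies not r) or p), 0
6. not q, 1
7. (not q implies not r) or p, 2
8. p, 2
9. not Dia ((not q implies not r) or p), 3
10. not ((not q implies not r) or p), 3
11. not (not q implies not r), 3
12. not p, 3
13. not q, 3
14. r, 3
Accessibility: 0R0, 0R1, 0R2, 0R3, 1R1, 2R2, 3R3
Complete open branch: countermodel on an S4-frame, so not valid in S4, nor in K, T (the same frame is also a K-frame and a T-frame).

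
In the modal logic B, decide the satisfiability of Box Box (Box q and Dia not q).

1. Box Box (Box q and Dia not q), 0
2. Box (Box q and Dia not q), 0
3. Box q and Dia not q, 0
4. Box q, 0
5. Dia not q, 0
6. q, 0
7. not q, 1
8. Box (Box q and Dia not q), 1
9. Box q and Dia not q, 1
10. Box q, 1
11. Dia not q, 1
12. q, 1
Accessibility: 0R0, 0R1, 1R0, 1R1
Branch closes: q and not q both at 1.
Every branch closes; the branch above is one of them.

Unsatisfiable (every branch closes)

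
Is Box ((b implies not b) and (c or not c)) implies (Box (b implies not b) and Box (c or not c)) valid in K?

Valid in K

Tableau for the negation not (Box ((b implies not b) and (c or not c)) implies (Box (b implies not b) and Box (c or not c))):
1. not (Box ((b implies not b) and (c or not c)) implies (Box (b implies not b) and Box (c or not c))), 0
2. Box ((b implies not b) and (c or not c)), 0   [neg-implies-rule on 1]
3. not (Box (b implies not b) and Box (c or not c)), 0   [neg-implies-rule on 1]
4. not Box (b implies not b), 0   [neg-and-rule on 3 (branches; this branch)]
5. not (b implies not b), 1   [neg-Box-rule on 4: fresh world 1, 0R1]
6. b, 1   [neg-implies-rule on 5]
7. (b implies not b) and (c or not c), 1   [Box-rule on 2 via 0R1]
8. b implies not b, 1   [and-rule on 7]
9. c or not c, 1   [and-rule on 7]
10. not b, 1   [implies-rule on 8 (branches; this branch)]
Accessibility: 0R1
Branch closes: b and not b both at 1.
All branches of the negation close; one closing branch shown above.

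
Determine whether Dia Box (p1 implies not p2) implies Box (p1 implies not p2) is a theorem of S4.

No, not valid

Tableau for the negation not (Dia Box (p1 implies not p2) implies Box (p1 implies not p2)):
1. not (Dia Box (p1 implies not p2) implies Box (p1 implies not p2)), w0
2. Dia Box (p1 implies not p2), w0
3. not Box (p1 implies not p2), w0
4. Box (p1 implies not p2), w1
5. p1 implies not p2, w1
6. not p2, w1
7. not (p1 implies not p2), w2
8. p1, w2
9. p2, w2
Accessibility: w0Rw0, w0Rw1, w0Rw2, w1Rw1, w2Rw2
The negation has an open branch (countermodel exists).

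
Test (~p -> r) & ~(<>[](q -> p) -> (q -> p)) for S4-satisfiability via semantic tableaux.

1. (~p -> r) & ~(<>[](q -> p) -> (q -> p)), 0
2. ~p -> r, 0   [&-rule on 1]
3. ~(<>[](q -> p) -> (q -> p)), 0   [&-rule on 1]
4. <>[](q -> p), 0   [~->-rule on 3]
5. ~(q -> p), 0   [~->-rule on 3]
6. q, 0   [~->-rule on 5]
7. ~p, 0   [~->-rule on 5]
8. r, 0   [->-rule on 2 (branches; this branch)]
9. [](q -> p), 1   [<>-rule on 4: fresh world 1, 0R1]
10. q -> p, 1   [[]-rule on 9 via 1R1]
11. p, 1   [->-rule on 10 (branches; this branch)]
Accessibility: 0R0, 0R1, 1R1

Satisfiable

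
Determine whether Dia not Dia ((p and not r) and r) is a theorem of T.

Valid in T

Tableau for the negation not Dia not Dia ((p and not r) and r):
1. not Dia not Dia ((p and not r) and r), u
2. Dia ((p and not r) and r), u   [neg-Dia-rule on 1 via uRu]
3. (p and not r) and r, v   [Dia-rule on 2: fresh world v, uRv]
4. p and not r, v   [and-rule on 3]
5. r, v   [and-rule on 3]
6. p, v   [and-rule on 4]
7. not r, v   [and-rule on 4]
Accessibility: uRu, uRv, vRv
Branch closes: r and not r both at v.
Every branch of the negation's tableau closes; the branch above is one of them.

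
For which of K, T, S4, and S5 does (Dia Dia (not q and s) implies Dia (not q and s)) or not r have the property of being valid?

S4, S5

T-tableau for the negation not ((Dia Dia (not q and s) implies Dia (not q and s)) or not r):
1. not ((Dia Dia (not q and s) implies Dia (not q and s)) or not r), 0
2. not (Dia Dia (not q and s) implies Dia (not q and s)), 0
3. r, 0
4. Dia Dia (not q and s), 0
5. not Dia (not q and s), 0
6. not (not q and s), 0
7. not s, 0
8. Dia (not q and s), 1
9. not (not q and s), 1
10. not s, 1
11. not q and s, 2
12. not q, 2
13. s, 2
Accessibility: 0R0, 0R1, 1R1, 1R2, 2R2
Complete open branch: countermodel on a T-frame, so not valid in T, nor in K (the same frame is also a K-frame).
S4-tableau for the negation not ((Dia Dia (not q and s) implies Dia (not q and s)) or not r):
1. not ((Dia Dia (not q and s) implies Dia (not q and s)) or not r), 0
2. not (Dia Dia (not q and s) implies Dia (not q and s)), 0
3. r, 0
4. Dia Dia (not q and s), 0
5. not Dia (not q and s), 0
6. not (not q and s), 0
7. not s, 0
8. Dia (not q and s), 1
9. not (not q and s), 1
10. not s, 1
11. not q and s, 2
12. not q, 2
13. s, 2
14. not (not q and s), 2
15. not s, 2
Accessibility: 0R0, 0R1, 0R2, 1R1, 1R2, 2R2
Branch closes: s and not s both at 2.
Every branch closes (one shown): valid in S4, hence also in S5 (every theorem of S4 is a theorem of S5).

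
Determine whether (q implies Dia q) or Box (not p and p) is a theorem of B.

Tableau for the negation not ((q implies Dia q) or Box (not p and p)):
1. not ((q implies Dia q) or Box (not p and p)), 0
2. not (q implies Dia q), 0
3. not Box (not p and p), 0
4. q, 0
5. not Dia q, 0
6. not q, 0
Accessibility: 0R0
Branch closes: q and not q both at 0.
All branches of the negation close; one closing branch shown above.

Valid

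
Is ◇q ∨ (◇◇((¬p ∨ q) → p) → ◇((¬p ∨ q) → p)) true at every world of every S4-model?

Valid

Tableau for the negation ¬(◇q ∨ (◇◇((¬p ∨ q) → p) → ◇((¬p ∨ q) → p))):
1. ¬(◇q ∨ (◇◇((¬p ∨ q) → p) → ◇((¬p ∨ q) → p))), u
2. ¬◇q, u
3. ¬(◇◇((¬p ∨ q) → p) → ◇((¬p ∨ q) → p)), u
4. ◇◇((¬p ∨ q) → p), u
5. ¬◇((¬p ∨ q) → p), u
6. ¬q, u
7. ¬((¬p ∨ q) → p), u
8. ¬p ∨ q, u
9. ¬p, u
10. ◇((¬p ∨ q) → p), v
11. ¬q, v
12. ¬((¬p ∨ q) → p), v
13. ¬p ∨ q, v
14. ¬p, v
15. (¬p ∨ q) → p, w
16. ¬q, w
17. ¬((¬p ∨ q) → p), w
18. ¬p ∨ q, w
19. ¬p, w
20. ¬(¬p ∨ q), w
21. p, w
Accessibility: uRu, uRv, uRw, vRv, vRw, wRw
Branch closes: p and ¬p both at w.
Every branch of the negation's tableau closes; the branch above is one of them.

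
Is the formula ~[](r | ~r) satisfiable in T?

Unsatisfiable (every branch closes)

1. ~[](r | ~r), w0
2. ~(r | ~r), w1
3. ~r, w1
4. r, w1
Accessibility: w0Rw0, w0Rw1, w1Rw1
Branch closes: r and ~r both at w1.
Every branch closes; the branch above is one of them.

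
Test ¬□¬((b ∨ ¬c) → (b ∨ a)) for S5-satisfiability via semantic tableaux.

1. ¬□¬((b ∨ ¬c) → (b ∨ a)), u
2. (b ∨ ¬c) → (b ∨ a), v   [¬□-rule on 1: fresh world v, uRv]
3. b ∨ a, v   [→-rule on 2 (branches; this branch)]
4. a, v   [∨-rule on 3 (branches; this branch)]
Accessibility: uRu, uRv, vRu, vRv

Satisfiable (open branch found)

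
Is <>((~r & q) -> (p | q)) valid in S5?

Tableau for the negation ~<>((~r & q) -> (p | q)):
1. ~<>((~r & q) -> (p | q)), u
2. ~((~r & q) -> (p | q)), u   [~<>-rule on 1 via uRu]
3. ~r & q, u   [~->-rule on 2]
4. ~(p | q), u   [~->-rule on 2]
5. ~r, u   [&-rule on 3]
6. q, u   [&-rule on 3]
7. ~p, u   [~|-rule on 4]
8. ~q, u   [~|-rule on 4]
Accessibility: uRu
Branch closes: q and ~q both at u.
Every branch of the negation's tableau closes; the branch above is one of them.

Valid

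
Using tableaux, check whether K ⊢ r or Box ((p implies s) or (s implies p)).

Valid

Tableau for the negation not (r or Box ((p implies s) or (s implies p))):
1. not (r or Box ((p implies s) or (s implies p))), 0
2. not r, 0   [neg-or-rule on 1]
3. not Box ((p implies s) or (s implies p)), 0   [neg-or-rule on 1]
4. not ((p implies s) or (s implies p)), 1   [neg-Box-rule on 3: fresh world 1, 0R1]
5. not (p implies s), 1   [neg-or-rule on 4]
6. not (s implies p), 1   [neg-or-rule on 4]
7. p, 1   [neg-implies-rule on 5]
8. not s, 1   [neg-implies-rule on 5]
9. s, 1   [neg-implies-rule on 6]
10. not p, 1   [neg-implies-rule on 6]
Accessibility: 0R1
Branch closes: s and not s both at 1.
Every branch of the negation's tableau closes; the branch above is one of them.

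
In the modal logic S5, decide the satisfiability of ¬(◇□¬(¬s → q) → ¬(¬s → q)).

1. ¬(◇□¬(¬s → q) → ¬(¬s → q)), 0
2. ◇□¬(¬s → q), 0
3. ¬s → q, 0
4. q, 0
5. □¬(¬s → q), 1
6. ¬(¬s → q), 0
7. ¬s, 0
8. ¬q, 0
Accessibility: 0R0, 0R1, 1R0, 1R1
Branch closes: q and ¬q both at 0.
(One branch shown.) All branches close.

Unsatisfiable (every branch closes)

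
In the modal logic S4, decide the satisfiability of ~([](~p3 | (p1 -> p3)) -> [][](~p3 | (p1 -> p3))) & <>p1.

1. ~([](~p3 | (p1 -> p3)) -> [][](~p3 | (p1 -> p3))) & <>p1, 0
2. ~([](~p3 | (p1 -> p3)) -> [][](~p3 | (p1 -> p3))), 0
3. <>p1, 0
4. [](~p3 | (p1 -> p3)), 0
5. ~[][](~p3 | (p1 -> p3)), 0
6. ~p3 | (p1 -> p3), 0
7. p1 -> p3, 0
8. p3, 0
9. p1, 1
10. ~p3 | (p1 -> p3), 1
11. p1 -> p3, 1
12. p3, 1
13. ~[](~p3 | (p1 -> p3)), 2
14. ~p3 | (p1 -> p3), 2
15. p1 -> p3, 2
16. p3, 2
17. ~(~p3 | (p1 -> p3)), 3
18. p3, 3
19. ~(p1 -> p3), 3
20. p1, 3
21. ~p3, 3
Accessibility: 0R0, 0R1, 0R2, 0R3, 1R1, 2R2, 2R3, 3R3
Branch closes: p3 and ~p3 both at 3.
(One branch shown.) All branches close.

Unsatisfiable (every branch closes)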